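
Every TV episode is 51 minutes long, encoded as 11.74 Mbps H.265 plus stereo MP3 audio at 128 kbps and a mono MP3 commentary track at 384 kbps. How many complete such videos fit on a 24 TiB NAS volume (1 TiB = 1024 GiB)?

51 min = 3060 s
Audio total: 128 + 384 = 512 kbps = 0.512 Mbps.
Total bitrate: 12.252 Mbps.
Per item: 12.252 Mbps × 3060 s = 37,491 Mb = 4,686 MB.
Capacity: 24 TiB = 211,106,233 Mb; 5630.83 items → 5630 complete.

5630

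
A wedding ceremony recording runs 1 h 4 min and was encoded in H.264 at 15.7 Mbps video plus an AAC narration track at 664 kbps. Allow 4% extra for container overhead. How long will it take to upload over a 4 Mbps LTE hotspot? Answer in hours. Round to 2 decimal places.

4.54 hours

1 h 4 min = 64 min = 3840 s
Audio: 664 kbps = 0.664 Mbps.
Total bitrate: 16.364 Mbps.
File: 16.364 Mbps × 3840 s = 62837.8 Mb.
With 4% container overhead: ×1.04. → 65351.3 Mb.
At 4 Mbps: 65351.3 / 4 = 16337.8 s ≈ 4.54 hours.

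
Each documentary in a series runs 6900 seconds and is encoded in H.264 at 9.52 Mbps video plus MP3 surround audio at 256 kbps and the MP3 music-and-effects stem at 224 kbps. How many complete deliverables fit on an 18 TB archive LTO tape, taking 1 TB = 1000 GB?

2086

Audio total: 256 + 224 = 480 kbps = 0.480 Mbps.
Total bitrate: 10.000 Mbps.
Per item: 10.000 Mbps × 6900 s = 69,000 Mb = 8,625 MB.
Capacity: 18 TB = 144,000,000 Mb; 2086.96 items → 2086 complete.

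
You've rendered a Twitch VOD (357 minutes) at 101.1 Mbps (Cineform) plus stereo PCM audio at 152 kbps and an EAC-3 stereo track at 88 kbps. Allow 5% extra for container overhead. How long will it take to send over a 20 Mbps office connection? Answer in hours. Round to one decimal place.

31.7 hours

357 min = 21420 s
Audio total: 152 + 88 = 240 kbps = 0.240 Mbps.
Total bitrate: 101.340 Mbps.
File: 101.340 Mbps × 21420 s = 2170702.8 Mb.
With 5% container overhead: ×1.05. → 2279237.9 Mb.
At 20 Mbps: 2279237.9 / 20 = 113961.9 s ≈ 31.7 hours.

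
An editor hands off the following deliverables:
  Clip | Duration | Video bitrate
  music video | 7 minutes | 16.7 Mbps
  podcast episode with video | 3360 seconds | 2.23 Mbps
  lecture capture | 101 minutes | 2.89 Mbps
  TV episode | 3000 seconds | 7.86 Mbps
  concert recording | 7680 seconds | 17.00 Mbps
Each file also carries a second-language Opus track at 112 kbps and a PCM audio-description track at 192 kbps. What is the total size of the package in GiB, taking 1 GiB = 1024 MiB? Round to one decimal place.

22.4 GiB

Audio total: 112 + 192 = 304 kbps = 0.304 Mbps.
music video: 17.004 Mbps × 420 s = 7141.7 Mb
podcast episode with video: 2.534 Mbps × 3360 s = 8514.2 Mb
lecture capture: 3.194 Mbps × 6060 s = 19355.6 Mb
TV episode: 8.164 Mbps × 3000 s = 24492.0 Mb
concert recording: 17.304 Mbps × 7680 s = 132894.7 Mb
Total: 192398.3 Mb = 24049.8 MB.
= 22.40 GiB.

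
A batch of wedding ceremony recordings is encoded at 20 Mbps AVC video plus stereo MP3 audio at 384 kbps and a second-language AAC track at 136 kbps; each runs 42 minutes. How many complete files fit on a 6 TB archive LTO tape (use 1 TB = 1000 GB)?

928

42 min = 2520 s
Audio total: 384 + 136 = 520 kbps = 0.520 Mbps.
Total bitrate: 20.520 Mbps.
Per item: 20.520 Mbps × 2520 s = 51,710 Mb = 6,464 MB.
Capacity: 6 TB = 48,000,000 Mb; 928.25 items → 928 complete.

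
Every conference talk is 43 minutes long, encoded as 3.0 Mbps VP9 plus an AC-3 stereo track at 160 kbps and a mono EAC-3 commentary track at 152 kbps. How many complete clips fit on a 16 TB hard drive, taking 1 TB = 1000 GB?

43 min = 2580 s
Audio total: 160 + 152 = 312 kbps = 0.312 Mbps.
Total bitrate: 3.312 Mbps.
Per item: 3.312 Mbps × 2580 s = 8,545 Mb = 1,068 MB.
Capacity: 16 TB = 128,000,000 Mb; 14979.59 items → 14979 complete.

14979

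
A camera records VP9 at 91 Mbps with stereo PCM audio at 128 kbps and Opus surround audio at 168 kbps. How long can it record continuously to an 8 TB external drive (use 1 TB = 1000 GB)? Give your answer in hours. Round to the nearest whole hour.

Audio total: 128 + 168 = 296 kbps = 0.296 Mbps.
Total bitrate: 91 + 0.296 = 91.296 Mbps.
Capacity: 8 TB = 64,000,000 Mb.
Recording time: 64,000,000 / 91.296 = 701,016 s ≈ 195 hours.

195 hours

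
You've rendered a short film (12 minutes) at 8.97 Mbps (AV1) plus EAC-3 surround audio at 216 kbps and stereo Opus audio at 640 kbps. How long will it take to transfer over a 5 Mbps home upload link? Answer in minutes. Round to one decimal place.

12 min = 720 s
Audio total: 216 + 640 = 856 kbps = 0.856 Mbps.
Total bitrate: 9.826 Mbps.
File: 9.826 Mbps × 720 s = 7074.7 Mb.
At 5 Mbps: 7074.7 / 5 = 1414.9 s ≈ 23.6 minutes.

23.6 minutes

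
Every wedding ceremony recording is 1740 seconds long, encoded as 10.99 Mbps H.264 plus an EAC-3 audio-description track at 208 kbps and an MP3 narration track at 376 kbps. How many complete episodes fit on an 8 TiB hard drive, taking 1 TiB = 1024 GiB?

Audio total: 208 + 376 = 584 kbps = 0.584 Mbps.
Total bitrate: 11.574 Mbps.
Per item: 11.574 Mbps × 1740 s = 20,139 Mb = 2,517 MB.
Capacity: 8 TiB = 70,368,744 Mb; 3494.19 items → 3494 complete.

3494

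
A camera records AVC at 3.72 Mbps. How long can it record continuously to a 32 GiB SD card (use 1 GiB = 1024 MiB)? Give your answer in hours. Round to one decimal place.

20.5 hours

Capacity: 32 GiB = 274,878 Mb.
Recording time: 274,878 / 3.720 = 73,892 s ≈ 20.5 hours.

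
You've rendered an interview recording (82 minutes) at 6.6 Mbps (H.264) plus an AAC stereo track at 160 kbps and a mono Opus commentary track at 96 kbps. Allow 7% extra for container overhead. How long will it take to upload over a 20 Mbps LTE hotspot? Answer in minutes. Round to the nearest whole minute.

82 min = 4920 s
Audio total: 160 + 96 = 256 kbps = 0.256 Mbps.
Total bitrate: 6.856 Mbps.
File: 6.856 Mbps × 4920 s = 33731.5 Mb.
With 7% container overhead: ×1.07. → 36092.7 Mb.
At 20 Mbps: 36092.7 / 20 = 1804.6 s ≈ 30.1 minutes.

30 minutes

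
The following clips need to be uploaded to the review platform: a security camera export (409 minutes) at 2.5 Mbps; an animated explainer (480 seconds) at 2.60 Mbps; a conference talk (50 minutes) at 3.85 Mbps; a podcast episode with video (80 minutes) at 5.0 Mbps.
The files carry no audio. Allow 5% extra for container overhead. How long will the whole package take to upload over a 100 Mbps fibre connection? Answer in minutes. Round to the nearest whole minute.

17 minutes

security camera export: 2.500 Mbps × 24540 s × 1.05 = 64417.5 Mb
animated explainer: 2.600 Mbps × 480 s × 1.05 = 1310.4 Mb
conference talk: 3.850 Mbps × 3000 s × 1.05 = 12127.5 Mb
podcast episode with video: 5.000 Mbps × 4800 s × 1.05 = 25200.0 Mb
Total: 103055.4 Mb = 12881.9 MB.
At 100 Mbps: 103055.4 / 100 = 1031 s ≈ 17.2 minutes.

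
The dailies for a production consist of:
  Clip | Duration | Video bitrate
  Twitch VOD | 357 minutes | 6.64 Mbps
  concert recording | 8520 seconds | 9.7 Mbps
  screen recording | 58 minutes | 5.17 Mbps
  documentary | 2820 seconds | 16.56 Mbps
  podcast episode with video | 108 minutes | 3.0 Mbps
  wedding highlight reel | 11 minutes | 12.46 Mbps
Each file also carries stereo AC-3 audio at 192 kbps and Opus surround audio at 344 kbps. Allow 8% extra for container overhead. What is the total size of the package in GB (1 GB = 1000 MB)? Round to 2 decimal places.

Audio total: 192 + 344 = 536 kbps = 0.536 Mbps.
Twitch VOD: 7.176 Mbps × 21420 s × 1.08 = 166006.7 Mb
concert recording: 10.236 Mbps × 8520 s × 1.08 = 94187.6 Mb
screen recording: 5.706 Mbps × 3480 s × 1.08 = 21445.4 Mb
documentary: 17.096 Mbps × 2820 s × 1.08 = 52067.6 Mb
podcast episode with video: 3.536 Mbps × 6480 s × 1.08 = 24746.3 Mb
wedding highlight reel: 12.996 Mbps × 660 s × 1.08 = 9263.5 Mb
Total: 367717.2 Mb = 45964.6 MB.
= 45.96 GB.

45.96 GB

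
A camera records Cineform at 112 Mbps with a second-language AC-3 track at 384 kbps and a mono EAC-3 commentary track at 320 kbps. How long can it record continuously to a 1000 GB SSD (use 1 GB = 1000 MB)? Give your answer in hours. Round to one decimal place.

Audio total: 384 + 320 = 704 kbps = 0.704 Mbps.
Total bitrate: 112 + 0.704 = 112.704 Mbps.
Capacity: 1000 GB = 8,000,000 Mb.
Recording time: 8,000,000 / 112.704 = 70,982 s ≈ 19.7 hours.

19.7 hours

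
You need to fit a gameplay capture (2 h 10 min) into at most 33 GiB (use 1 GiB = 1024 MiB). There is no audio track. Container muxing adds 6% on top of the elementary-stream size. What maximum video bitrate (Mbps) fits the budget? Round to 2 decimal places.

34.28 Mbps

Budget: 33 GiB = 283467.8 Mb.
Stream payload after overhead: 283467.8 / 1.06 = 267422.5 Mb.
2 h 10 min = 130 min = 7800 s
Total bitrate budget: 267422.5 Mb / 7800 s = 34.285 Mbps.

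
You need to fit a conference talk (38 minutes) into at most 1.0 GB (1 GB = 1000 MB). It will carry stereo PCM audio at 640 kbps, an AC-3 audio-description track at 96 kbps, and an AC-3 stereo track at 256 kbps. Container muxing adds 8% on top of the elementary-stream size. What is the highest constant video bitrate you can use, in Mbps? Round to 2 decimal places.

2.26 Mbps

Budget: 1.0 GB = 8000.0 Mb.
Stream payload after overhead: 8000.0 / 1.08 = 7407.4 Mb.
38 min = 2280 s
Total bitrate budget: 7407.4 Mb / 2280 s = 3.249 Mbps.
Audio total: 640 + 96 + 256 = 992 kbps = 0.992 Mbps.
Video: 3.249 − 0.992 = 2.257 Mbps.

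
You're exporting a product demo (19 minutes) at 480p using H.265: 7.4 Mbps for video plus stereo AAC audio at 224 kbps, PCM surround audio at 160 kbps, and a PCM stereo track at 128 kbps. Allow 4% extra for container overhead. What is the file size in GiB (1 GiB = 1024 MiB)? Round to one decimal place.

1.1 GiB

19 min = 1140 s
Audio total: 224 + 160 + 128 = 512 kbps = 0.512 Mbps.
Total bitrate: 7.4 + 0.512 = 7.912 Mbps.
Stream data: 7.912 Mbps × 1140 s = 9019.7 Mb.
With 4% container overhead: ×1.04.
9,380 Mb = 1,172,558,400 bytes ÷ 1,073,741,824 = 1.092 GiB.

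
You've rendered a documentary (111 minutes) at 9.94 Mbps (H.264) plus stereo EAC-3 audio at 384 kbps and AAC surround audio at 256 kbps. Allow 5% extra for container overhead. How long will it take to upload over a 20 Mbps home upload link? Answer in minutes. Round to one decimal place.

61.7 minutes

111 min = 6660 s
Audio total: 384 + 256 = 640 kbps = 0.640 Mbps.
Total bitrate: 10.580 Mbps.
File: 10.580 Mbps × 6660 s = 70462.8 Mb.
With 5% container overhead: ×1.05. → 73985.9 Mb.
At 20 Mbps: 73985.9 / 20 = 3699.3 s ≈ 61.7 minutes.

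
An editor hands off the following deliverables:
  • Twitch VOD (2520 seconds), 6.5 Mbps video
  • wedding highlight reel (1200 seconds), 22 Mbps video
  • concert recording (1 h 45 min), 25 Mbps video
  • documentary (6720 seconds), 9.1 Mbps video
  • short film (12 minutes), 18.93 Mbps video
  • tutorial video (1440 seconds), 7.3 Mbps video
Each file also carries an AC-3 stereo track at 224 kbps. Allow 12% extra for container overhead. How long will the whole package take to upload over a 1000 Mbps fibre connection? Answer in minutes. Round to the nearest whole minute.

5 minutes

Audio: 224 kbps = 0.224 Mbps.
Twitch VOD: 6.724 Mbps × 2520 s × 1.12 = 18977.8 Mb
wedding highlight reel: 22.224 Mbps × 1200 s × 1.12 = 29869.1 Mb
concert recording: 25.224 Mbps × 6300 s × 1.12 = 177980.5 Mb
documentary: 9.324 Mbps × 6720 s × 1.12 = 70176.2 Mb
short film: 19.154 Mbps × 720 s × 1.12 = 15445.8 Mb
tutorial video: 7.524 Mbps × 1440 s × 1.12 = 12134.7 Mb
Total: 324584.1 Mb = 40573.0 MB.
At 1000 Mbps: 324584.1 / 1000 = 325 s ≈ 5.41 minutes.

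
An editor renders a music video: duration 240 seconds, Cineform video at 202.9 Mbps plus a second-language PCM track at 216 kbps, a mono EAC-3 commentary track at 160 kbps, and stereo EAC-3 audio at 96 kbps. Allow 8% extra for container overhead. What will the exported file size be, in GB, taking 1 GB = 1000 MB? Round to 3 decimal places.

6.589 GB

Audio total: 216 + 160 + 96 = 472 kbps = 0.472 Mbps.
Total bitrate: 202.9 + 0.472 = 203.372 Mbps.
Stream data: 203.372 Mbps × 240 s = 48809.3 Mb.
With 8% container overhead: ×1.08.
52,714 Mb ÷ 8 = 6,589 MB → 6.589 GB.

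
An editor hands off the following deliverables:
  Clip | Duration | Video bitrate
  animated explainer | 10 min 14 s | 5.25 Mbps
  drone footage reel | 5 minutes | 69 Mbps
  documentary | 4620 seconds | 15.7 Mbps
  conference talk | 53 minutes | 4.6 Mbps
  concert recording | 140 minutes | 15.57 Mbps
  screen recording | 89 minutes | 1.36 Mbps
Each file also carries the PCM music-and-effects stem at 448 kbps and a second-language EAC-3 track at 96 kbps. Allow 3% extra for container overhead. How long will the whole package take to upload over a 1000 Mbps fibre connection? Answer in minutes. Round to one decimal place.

4.5 minutes

Audio total: 448 + 96 = 544 kbps = 0.544 Mbps.
animated explainer: 5.794 Mbps × 614 s × 1.03 = 3664.2 Mb
drone footage reel: 69.544 Mbps × 300 s × 1.03 = 21489.1 Mb
documentary: 16.244 Mbps × 4620 s × 1.03 = 77298.7 Mb
conference talk: 5.144 Mbps × 3180 s × 1.03 = 16848.7 Mb
concert recording: 16.114 Mbps × 8400 s × 1.03 = 139418.3 Mb
screen recording: 1.904 Mbps × 5340 s × 1.03 = 10472.4 Mb
Total: 269191.4 Mb = 33648.9 MB.
At 1000 Mbps: 269191.4 / 1000 = 269 s ≈ 4.49 minutes.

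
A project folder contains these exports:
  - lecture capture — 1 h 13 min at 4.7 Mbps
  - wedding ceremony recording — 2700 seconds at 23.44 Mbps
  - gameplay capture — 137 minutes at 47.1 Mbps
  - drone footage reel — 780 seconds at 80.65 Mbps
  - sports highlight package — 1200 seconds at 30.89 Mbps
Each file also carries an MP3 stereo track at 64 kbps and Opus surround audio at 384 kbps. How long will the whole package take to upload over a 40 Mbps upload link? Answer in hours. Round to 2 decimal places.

Audio total: 64 + 384 = 448 kbps = 0.448 Mbps.
lecture capture: 5.148 Mbps × 4380 s = 22548.2 Mb
wedding ceremony recording: 23.888 Mbps × 2700 s = 64497.6 Mb
gameplay capture: 47.548 Mbps × 8220 s = 390844.6 Mb
drone footage reel: 81.098 Mbps × 780 s = 63256.4 Mb
sports highlight package: 31.338 Mbps × 1200 s = 37605.6 Mb
Total: 578752.4 Mb = 72344.1 MB.
At 40 Mbps: 578752.4 / 40 = 14469 s ≈ 4.02 hours.

4.02 hours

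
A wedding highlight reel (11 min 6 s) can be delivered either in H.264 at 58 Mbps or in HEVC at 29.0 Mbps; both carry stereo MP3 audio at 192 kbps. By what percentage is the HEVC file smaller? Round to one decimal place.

11 min 6 s = 666 s
Audio: 192 kbps = 0.192 Mbps.
H.264: 58.192 Mbps × 666 s = 38755.9 Mb = 4.844 GB.
HEVC: 29.192 Mbps × 666 s = 19441.9 Mb = 2.430 GB.
Reduction: (1 − 2.430/4.844) × 100 = 49.84%.

49.8%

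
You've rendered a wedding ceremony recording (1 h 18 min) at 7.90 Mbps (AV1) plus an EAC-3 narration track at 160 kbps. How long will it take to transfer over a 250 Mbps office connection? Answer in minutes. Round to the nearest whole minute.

3 minutes

1 h 18 min = 78 min = 4680 s
Audio: 160 kbps = 0.160 Mbps.
Total bitrate: 8.060 Mbps.
File: 8.060 Mbps × 4680 s = 37720.8 Mb.
At 250 Mbps: 37720.8 / 250 = 150.9 s ≈ 2.51 minutes.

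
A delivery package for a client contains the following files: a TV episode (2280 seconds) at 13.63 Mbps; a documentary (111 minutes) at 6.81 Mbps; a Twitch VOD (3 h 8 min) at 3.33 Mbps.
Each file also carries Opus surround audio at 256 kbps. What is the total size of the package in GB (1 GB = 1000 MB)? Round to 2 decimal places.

14.90 GB

Audio: 256 kbps = 0.256 Mbps.
TV episode: 13.886 Mbps × 2280 s = 31660.1 Mb
documentary: 7.066 Mbps × 6660 s = 47059.6 Mb
Twitch VOD: 3.586 Mbps × 11280 s = 40450.1 Mb
Total: 119169.7 Mb = 14896.2 MB.
= 14.90 GB.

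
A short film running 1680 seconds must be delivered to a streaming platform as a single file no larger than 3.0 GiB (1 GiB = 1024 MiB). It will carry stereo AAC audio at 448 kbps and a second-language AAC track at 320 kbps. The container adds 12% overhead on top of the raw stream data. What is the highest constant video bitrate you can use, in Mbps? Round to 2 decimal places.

12.93 Mbps

Budget: 3.0 GiB = 25769.8 Mb.
Stream payload after overhead: 25769.8 / 1.12 = 23008.8 Mb.
Total bitrate budget: 23008.8 Mb / 1680 s = 13.696 Mbps.
Audio total: 448 + 320 = 768 kbps = 0.768 Mbps.
Video: 13.696 − 0.768 = 12.928 Mbps.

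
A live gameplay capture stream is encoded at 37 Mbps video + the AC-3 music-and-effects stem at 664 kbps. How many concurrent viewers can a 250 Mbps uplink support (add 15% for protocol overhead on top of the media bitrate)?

5

Audio: 664 kbps = 0.664 Mbps.
Per-viewer media rate: 37.664 Mbps.
On the wire with 15% overhead: 43.314 Mbps.
250 Mbps = 250.0 Mbps; 250.0 / 43.314 = 5.77 → 5 viewers.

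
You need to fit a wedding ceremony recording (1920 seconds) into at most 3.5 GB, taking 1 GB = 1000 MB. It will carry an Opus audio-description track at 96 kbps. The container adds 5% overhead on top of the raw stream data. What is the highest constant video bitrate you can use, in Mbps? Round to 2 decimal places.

Budget: 3.5 GB = 28000.0 Mb.
Stream payload after overhead: 28000.0 / 1.05 = 26666.7 Mb.
Total bitrate budget: 26666.7 Mb / 1920 s = 13.889 Mbps.
Audio: 96 kbps = 0.096 Mbps.
Video: 13.889 − 0.096 = 13.793 Mbps.

13.79 Mbps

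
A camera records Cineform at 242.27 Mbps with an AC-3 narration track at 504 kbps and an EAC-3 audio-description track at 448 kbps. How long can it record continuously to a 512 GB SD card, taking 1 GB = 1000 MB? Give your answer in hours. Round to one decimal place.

4.7 hours

Audio total: 504 + 448 = 952 kbps = 0.952 Mbps.
Total bitrate: 242.27 + 0.952 = 243.222 Mbps.
Capacity: 512 GB = 4,096,000 Mb.
Recording time: 4,096,000 / 243.222 = 16,841 s ≈ 4.68 hours.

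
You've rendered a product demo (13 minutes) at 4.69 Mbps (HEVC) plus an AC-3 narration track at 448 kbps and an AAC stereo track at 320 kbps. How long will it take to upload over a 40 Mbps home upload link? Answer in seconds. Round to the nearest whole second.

13 min = 780 s
Audio total: 448 + 320 = 768 kbps = 0.768 Mbps.
Total bitrate: 5.458 Mbps.
File: 5.458 Mbps × 780 s = 4257.2 Mb.
At 40 Mbps: 4257.2 / 40 = 106.4 s ≈ 106 seconds.

106 seconds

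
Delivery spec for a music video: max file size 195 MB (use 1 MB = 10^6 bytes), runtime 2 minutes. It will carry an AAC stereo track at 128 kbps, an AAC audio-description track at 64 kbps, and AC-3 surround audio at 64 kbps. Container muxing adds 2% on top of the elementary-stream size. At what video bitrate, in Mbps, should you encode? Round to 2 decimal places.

Budget: 195 MB = 1560.0 Mb.
Stream payload after overhead: 1560.0 / 1.02 = 1529.4 Mb.
2 min = 120 s
Total bitrate budget: 1529.4 Mb / 120 s = 12.745 Mbps.
Audio total: 128 + 64 + 64 = 256 kbps = 0.256 Mbps.
Video: 12.745 − 0.256 = 12.489 Mbps.

12.49 Mbps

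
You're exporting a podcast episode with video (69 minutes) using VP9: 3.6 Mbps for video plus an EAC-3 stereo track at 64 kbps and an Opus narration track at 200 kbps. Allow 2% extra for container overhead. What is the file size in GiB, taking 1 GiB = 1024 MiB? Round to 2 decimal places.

69 min = 4140 s
Audio total: 64 + 200 = 264 kbps = 0.264 Mbps.
Total bitrate: 3.6 + 0.264 = 3.864 Mbps.
Stream data: 3.864 Mbps × 4140 s = 15997.0 Mb.
With 2% container overhead: ×1.02.
16,317 Mb = 2,039,612,400 bytes ÷ 1,073,741,824 = 1.900 GiB.

1.90 GiB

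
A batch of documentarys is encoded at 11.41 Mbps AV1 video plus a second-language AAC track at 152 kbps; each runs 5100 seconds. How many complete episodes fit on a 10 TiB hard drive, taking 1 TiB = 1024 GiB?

Audio: 152 kbps = 0.152 Mbps.
Total bitrate: 11.562 Mbps.
Per item: 11.562 Mbps × 5100 s = 58,966 Mb = 7,371 MB.
Capacity: 10 TiB = 87,960,930 Mb; 1491.72 items → 1491 complete.

1491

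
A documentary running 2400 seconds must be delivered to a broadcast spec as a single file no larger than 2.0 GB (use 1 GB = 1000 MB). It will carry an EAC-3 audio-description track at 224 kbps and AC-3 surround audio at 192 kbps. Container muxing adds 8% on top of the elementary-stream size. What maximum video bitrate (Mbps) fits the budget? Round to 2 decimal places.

5.76 Mbps

Budget: 2.0 GB = 16000.0 Mb.
Stream payload after overhead: 16000.0 / 1.08 = 14814.8 Mb.
Total bitrate budget: 14814.8 Mb / 2400 s = 6.173 Mbps.
Audio total: 224 + 192 = 416 kbps = 0.416 Mbps.
Video: 6.173 − 0.416 = 5.757 Mbps.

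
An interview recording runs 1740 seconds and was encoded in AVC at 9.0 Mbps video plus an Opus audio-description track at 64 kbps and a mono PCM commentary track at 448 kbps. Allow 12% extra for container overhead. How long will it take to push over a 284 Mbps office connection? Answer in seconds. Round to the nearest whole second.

65 seconds

Audio total: 64 + 448 = 512 kbps = 0.512 Mbps.
Total bitrate: 9.512 Mbps.
File: 9.512 Mbps × 1740 s = 16550.9 Mb.
With 12% container overhead: ×1.12. → 18537.0 Mb.
At 284 Mbps: 18537.0 / 284 = 65.3 s ≈ 65.3 seconds.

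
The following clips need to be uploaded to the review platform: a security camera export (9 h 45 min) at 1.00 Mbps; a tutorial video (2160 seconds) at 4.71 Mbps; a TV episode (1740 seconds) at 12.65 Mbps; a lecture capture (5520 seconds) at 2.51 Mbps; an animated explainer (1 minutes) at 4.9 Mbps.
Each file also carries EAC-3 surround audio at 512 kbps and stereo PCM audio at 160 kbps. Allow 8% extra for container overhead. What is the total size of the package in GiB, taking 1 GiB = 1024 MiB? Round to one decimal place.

14.0 GiB

Audio total: 512 + 160 = 672 kbps = 0.672 Mbps.
security camera export: 1.672 Mbps × 35100 s × 1.08 = 63382.2 Mb
tutorial video: 5.382 Mbps × 2160 s × 1.08 = 12555.1 Mb
TV episode: 13.322 Mbps × 1740 s × 1.08 = 25034.7 Mb
lecture capture: 3.182 Mbps × 5520 s × 1.08 = 18969.8 Mb
animated explainer: 5.572 Mbps × 60 s × 1.08 = 361.1 Mb
Total: 120302.9 Mb = 15037.9 MB.
= 14.01 GiB.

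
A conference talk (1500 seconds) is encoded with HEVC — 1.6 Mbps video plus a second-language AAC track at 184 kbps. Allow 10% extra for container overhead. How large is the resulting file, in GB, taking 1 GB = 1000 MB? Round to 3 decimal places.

Audio: 184 kbps = 0.184 Mbps.
Total bitrate: 1.6 + 0.184 = 1.784 Mbps.
Stream data: 1.784 Mbps × 1500 s = 2676.0 Mb.
With 10% container overhead: ×1.10.
2,944 Mb ÷ 8 = 367.9 MB → 0.3679 GB.

0.368 GB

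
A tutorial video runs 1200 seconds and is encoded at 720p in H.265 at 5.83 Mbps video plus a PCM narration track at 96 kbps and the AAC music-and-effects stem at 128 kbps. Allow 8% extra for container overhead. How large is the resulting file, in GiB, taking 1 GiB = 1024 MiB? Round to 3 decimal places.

0.913 GiB

Audio total: 96 + 128 = 224 kbps = 0.224 Mbps.
Total bitrate: 5.83 + 0.224 = 6.054 Mbps.
Stream data: 6.054 Mbps × 1200 s = 7264.8 Mb.
With 8% container overhead: ×1.08.
7,846 Mb = 980,748,000 bytes ÷ 1,073,741,824 = 0.9134 GiB.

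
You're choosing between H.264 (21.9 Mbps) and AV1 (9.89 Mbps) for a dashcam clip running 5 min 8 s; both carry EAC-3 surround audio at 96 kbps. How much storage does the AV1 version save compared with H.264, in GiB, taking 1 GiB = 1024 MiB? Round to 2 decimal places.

0.43 GiB

5 min 8 s = 308 s
Audio: 96 kbps = 0.096 Mbps.
H.264: 21.996 Mbps × 308 s = 6774.8 Mb = 0.789 GiB.
AV1: 9.986 Mbps × 308 s = 3075.7 Mb = 0.358 GiB.
Saving: 0.789 − 0.358 = 0.431 GiB.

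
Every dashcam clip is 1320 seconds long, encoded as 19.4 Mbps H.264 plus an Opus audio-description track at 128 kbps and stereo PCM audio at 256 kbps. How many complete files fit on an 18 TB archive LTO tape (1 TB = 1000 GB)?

Audio total: 128 + 256 = 384 kbps = 0.384 Mbps.
Total bitrate: 19.784 Mbps.
Per item: 19.784 Mbps × 1320 s = 26,115 Mb = 3,264 MB.
Capacity: 18 TB = 144,000,000 Mb; 5514.10 items → 5514 complete.

5514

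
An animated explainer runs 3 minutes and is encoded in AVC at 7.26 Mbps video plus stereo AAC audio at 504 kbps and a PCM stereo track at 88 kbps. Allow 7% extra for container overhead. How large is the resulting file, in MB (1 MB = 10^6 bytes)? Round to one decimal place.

189.0 MB

3 min = 180 s
Audio total: 504 + 88 = 592 kbps = 0.592 Mbps.
Total bitrate: 7.26 + 0.592 = 7.852 Mbps.
Stream data: 7.852 Mbps × 180 s = 1413.4 Mb.
With 7% container overhead: ×1.07.
1,512 Mb ÷ 8 = 189.0 MB → 189.0 MB.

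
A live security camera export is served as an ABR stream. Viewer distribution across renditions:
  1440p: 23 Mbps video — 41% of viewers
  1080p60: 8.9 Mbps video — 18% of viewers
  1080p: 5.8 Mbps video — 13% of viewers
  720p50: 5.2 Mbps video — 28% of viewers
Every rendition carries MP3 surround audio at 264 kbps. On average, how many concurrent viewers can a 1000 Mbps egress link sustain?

Audio: 264 kbps = 0.264 Mbps.
Average per-viewer bitrate: 0.41×23.264 + 0.18×9.164 + 0.13×6.064 + 0.28×5.464 = 13.506 Mbps.
1000 Mbps = 1,000 Mbps; 1,000 / 13.506 = 74.04 → 74.

74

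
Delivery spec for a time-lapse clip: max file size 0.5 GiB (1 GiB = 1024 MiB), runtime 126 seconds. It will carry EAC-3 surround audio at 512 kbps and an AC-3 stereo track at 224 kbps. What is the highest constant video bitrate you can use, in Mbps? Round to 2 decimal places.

Budget: 0.5 GiB = 4295.0 Mb.
Total bitrate budget: 4295.0 Mb / 126 s = 34.087 Mbps.
Audio total: 512 + 224 = 736 kbps = 0.736 Mbps.
Video: 34.087 − 0.736 = 33.351 Mbps.

33.35 Mbps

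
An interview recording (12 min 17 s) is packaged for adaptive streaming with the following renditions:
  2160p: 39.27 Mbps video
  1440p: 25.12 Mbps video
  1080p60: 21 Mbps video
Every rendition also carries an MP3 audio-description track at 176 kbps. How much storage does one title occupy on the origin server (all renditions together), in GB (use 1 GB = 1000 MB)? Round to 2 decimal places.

12 min 17 s = 737 s
Audio: 176 kbps = 0.176 Mbps.
Sum of rendition bitrates: (39.27+0.176) + (25.12+0.176) + (21+0.176) = 85.918 Mbps.
× 737 s = 63,322 Mb = 7,915 MB = 7.915 GB.

7.92 GB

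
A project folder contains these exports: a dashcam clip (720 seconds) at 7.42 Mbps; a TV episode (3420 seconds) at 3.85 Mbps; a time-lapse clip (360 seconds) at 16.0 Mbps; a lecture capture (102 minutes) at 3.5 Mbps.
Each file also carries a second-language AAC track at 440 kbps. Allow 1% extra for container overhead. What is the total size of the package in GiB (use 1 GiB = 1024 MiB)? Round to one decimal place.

5.9 GiB

Audio: 440 kbps = 0.440 Mbps.
dashcam clip: 7.860 Mbps × 720 s × 1.01 = 5715.8 Mb
TV episode: 4.290 Mbps × 3420 s × 1.01 = 14818.5 Mb
time-lapse clip: 16.440 Mbps × 360 s × 1.01 = 5977.6 Mb
lecture capture: 3.940 Mbps × 6120 s × 1.01 = 24353.9 Mb
Total: 50865.8 Mb = 6358.2 MB.
= 5.922 GiB.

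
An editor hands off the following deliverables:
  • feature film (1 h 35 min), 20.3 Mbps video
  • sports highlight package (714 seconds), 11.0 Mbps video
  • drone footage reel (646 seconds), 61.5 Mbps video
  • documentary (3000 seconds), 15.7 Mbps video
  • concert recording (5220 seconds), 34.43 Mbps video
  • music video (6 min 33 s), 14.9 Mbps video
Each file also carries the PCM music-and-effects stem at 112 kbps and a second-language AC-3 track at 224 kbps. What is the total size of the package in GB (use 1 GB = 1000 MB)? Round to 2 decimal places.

Audio total: 112 + 224 = 336 kbps = 0.336 Mbps.
feature film: 20.636 Mbps × 5700 s = 117625.2 Mb
sports highlight package: 11.336 Mbps × 714 s = 8093.9 Mb
drone footage reel: 61.836 Mbps × 646 s = 39946.1 Mb
documentary: 16.036 Mbps × 3000 s = 48108.0 Mb
concert recording: 34.766 Mbps × 5220 s = 181478.5 Mb
music video: 15.236 Mbps × 393 s = 5987.7 Mb
Total: 401239.4 Mb = 50154.9 MB.
= 50.15 GB.

50.15 GB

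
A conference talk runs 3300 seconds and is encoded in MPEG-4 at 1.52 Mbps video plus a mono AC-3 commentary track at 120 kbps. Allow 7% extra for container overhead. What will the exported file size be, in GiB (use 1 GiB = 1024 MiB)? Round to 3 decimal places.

0.674 GiB

Audio: 120 kbps = 0.120 Mbps.
Total bitrate: 1.52 + 0.120 = 1.640 Mbps.
Stream data: 1.640 Mbps × 3300 s = 5412.0 Mb.
With 7% container overhead: ×1.07.
5,791 Mb = 723,855,000 bytes ÷ 1,073,741,824 = 0.6741 GiB.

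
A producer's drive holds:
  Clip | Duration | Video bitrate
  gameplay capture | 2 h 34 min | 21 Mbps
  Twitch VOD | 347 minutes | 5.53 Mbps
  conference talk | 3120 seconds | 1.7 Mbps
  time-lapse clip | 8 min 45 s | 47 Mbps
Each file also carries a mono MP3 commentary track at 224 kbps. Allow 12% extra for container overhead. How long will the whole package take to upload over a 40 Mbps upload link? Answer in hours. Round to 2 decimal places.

2.70 hours

Audio: 224 kbps = 0.224 Mbps.
gameplay capture: 21.224 Mbps × 9240 s × 1.12 = 219642.9 Mb
Twitch VOD: 5.754 Mbps × 20820 s × 1.12 = 134174.1 Mb
conference talk: 1.924 Mbps × 3120 s × 1.12 = 6723.2 Mb
time-lapse clip: 47.224 Mbps × 525 s × 1.12 = 27767.7 Mb
Total: 388307.9 Mb = 48538.5 MB.
At 40 Mbps: 388307.9 / 40 = 9708 s ≈ 2.7 hours.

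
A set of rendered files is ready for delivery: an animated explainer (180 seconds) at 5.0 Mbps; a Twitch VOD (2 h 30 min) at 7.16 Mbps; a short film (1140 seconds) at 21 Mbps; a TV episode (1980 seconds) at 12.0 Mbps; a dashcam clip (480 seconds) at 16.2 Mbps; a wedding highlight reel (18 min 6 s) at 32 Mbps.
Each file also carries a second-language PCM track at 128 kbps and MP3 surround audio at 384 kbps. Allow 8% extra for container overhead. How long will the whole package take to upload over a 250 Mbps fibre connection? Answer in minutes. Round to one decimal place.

11.7 minutes

Audio total: 128 + 384 = 512 kbps = 0.512 Mbps.
animated explainer: 5.512 Mbps × 180 s × 1.08 = 1071.5 Mb
Twitch VOD: 7.672 Mbps × 9000 s × 1.08 = 74571.8 Mb
short film: 21.512 Mbps × 1140 s × 1.08 = 26485.6 Mb
TV episode: 12.512 Mbps × 1980 s × 1.08 = 26755.7 Mb
dashcam clip: 16.712 Mbps × 480 s × 1.08 = 8663.5 Mb
wedding highlight reel: 32.512 Mbps × 1086 s × 1.08 = 38132.7 Mb
Total: 175680.8 Mb = 21960.1 MB.
At 250 Mbps: 175680.8 / 250 = 703 s ≈ 11.7 minutes.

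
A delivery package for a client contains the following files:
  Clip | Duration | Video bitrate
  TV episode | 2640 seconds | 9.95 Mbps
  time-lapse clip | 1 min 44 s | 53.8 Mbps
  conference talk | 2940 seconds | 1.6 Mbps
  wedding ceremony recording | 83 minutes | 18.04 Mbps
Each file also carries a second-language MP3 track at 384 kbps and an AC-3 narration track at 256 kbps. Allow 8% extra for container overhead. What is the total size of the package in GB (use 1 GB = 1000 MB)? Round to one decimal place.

18.0 GB

Audio total: 384 + 256 = 640 kbps = 0.640 Mbps.
TV episode: 10.590 Mbps × 2640 s × 1.08 = 30194.2 Mb
time-lapse clip: 54.440 Mbps × 104 s × 1.08 = 6114.7 Mb
conference talk: 2.240 Mbps × 2940 s × 1.08 = 7112.4 Mb
wedding ceremony recording: 18.680 Mbps × 4980 s × 1.08 = 100468.5 Mb
Total: 143889.9 Mb = 17986.2 MB.
= 17.99 GB.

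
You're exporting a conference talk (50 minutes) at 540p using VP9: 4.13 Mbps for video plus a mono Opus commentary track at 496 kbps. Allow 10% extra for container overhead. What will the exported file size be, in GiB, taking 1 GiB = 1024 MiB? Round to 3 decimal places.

1.777 GiB

50 min = 3000 s
Audio: 496 kbps = 0.496 Mbps.
Total bitrate: 4.13 + 0.496 = 4.626 Mbps.
Stream data: 4.626 Mbps × 3000 s = 13878.0 Mb.
With 10% container overhead: ×1.10.
15,266 Mb = 1,908,225,000 bytes ÷ 1,073,741,824 = 1.777 GiB.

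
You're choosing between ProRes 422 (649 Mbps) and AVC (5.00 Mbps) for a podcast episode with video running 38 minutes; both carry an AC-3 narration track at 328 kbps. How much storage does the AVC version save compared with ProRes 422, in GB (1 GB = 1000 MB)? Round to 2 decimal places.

38 min = 2280 s
Audio: 328 kbps = 0.328 Mbps.
ProRes 422: 649.328 Mbps × 2280 s = 1480467.8 Mb = 185.058 GB.
AVC: 5.328 Mbps × 2280 s = 12147.8 Mb = 1.518 GB.
Saving: 185.058 − 1.518 = 183.540 GB.

183.54 GB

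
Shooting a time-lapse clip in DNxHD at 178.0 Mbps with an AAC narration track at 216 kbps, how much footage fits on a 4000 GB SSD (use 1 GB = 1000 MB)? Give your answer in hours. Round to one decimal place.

49.9 hours

Audio: 216 kbps = 0.216 Mbps.
Total bitrate: 178.0 + 0.216 = 178.216 Mbps.
Capacity: 4000 GB = 32,000,000 Mb.
Recording time: 32,000,000 / 178.216 = 179,557 s ≈ 49.9 hours.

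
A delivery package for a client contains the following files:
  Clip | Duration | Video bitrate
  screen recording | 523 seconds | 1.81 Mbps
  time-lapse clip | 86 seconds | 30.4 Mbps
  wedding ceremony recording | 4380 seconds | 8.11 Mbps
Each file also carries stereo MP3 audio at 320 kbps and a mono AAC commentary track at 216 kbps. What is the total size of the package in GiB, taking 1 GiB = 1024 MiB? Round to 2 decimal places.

Audio total: 320 + 216 = 536 kbps = 0.536 Mbps.
screen recording: 2.346 Mbps × 523 s = 1227.0 Mb
time-lapse clip: 30.936 Mbps × 86 s = 2660.5 Mb
wedding ceremony recording: 8.646 Mbps × 4380 s = 37869.5 Mb
Total: 41756.9 Mb = 5219.6 MB.
= 4.861 GiB.

4.86 GiB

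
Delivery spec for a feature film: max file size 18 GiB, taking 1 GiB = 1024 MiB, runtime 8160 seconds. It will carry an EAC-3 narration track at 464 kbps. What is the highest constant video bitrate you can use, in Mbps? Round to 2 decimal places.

Budget: 18 GiB = 154618.8 Mb.
Total bitrate budget: 154618.8 Mb / 8160 s = 18.948 Mbps.
Audio: 464 kbps = 0.464 Mbps.
Video: 18.948 − 0.464 = 18.484 Mbps.

18.48 Mbps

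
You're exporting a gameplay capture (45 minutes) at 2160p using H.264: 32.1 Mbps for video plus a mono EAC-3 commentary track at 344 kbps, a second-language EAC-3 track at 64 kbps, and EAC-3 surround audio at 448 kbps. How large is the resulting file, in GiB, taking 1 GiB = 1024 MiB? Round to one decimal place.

10.4 GiB

45 min = 2700 s
Audio total: 344 + 64 + 448 = 856 kbps = 0.856 Mbps.
Total bitrate: 32.1 + 0.856 = 32.956 Mbps.
Stream data: 32.956 Mbps × 2700 s = 88981.2 Mb.
88,981 Mb = 11,122,650,000 bytes ÷ 1,073,741,824 = 10.36 GiB.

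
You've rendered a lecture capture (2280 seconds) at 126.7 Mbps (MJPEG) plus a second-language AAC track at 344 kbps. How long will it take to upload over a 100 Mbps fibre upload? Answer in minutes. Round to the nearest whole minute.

48 minutes

Audio: 344 kbps = 0.344 Mbps.
Total bitrate: 127.044 Mbps.
File: 127.044 Mbps × 2280 s = 289660.3 Mb.
At 100 Mbps: 289660.3 / 100 = 2896.6 s ≈ 48.3 minutes.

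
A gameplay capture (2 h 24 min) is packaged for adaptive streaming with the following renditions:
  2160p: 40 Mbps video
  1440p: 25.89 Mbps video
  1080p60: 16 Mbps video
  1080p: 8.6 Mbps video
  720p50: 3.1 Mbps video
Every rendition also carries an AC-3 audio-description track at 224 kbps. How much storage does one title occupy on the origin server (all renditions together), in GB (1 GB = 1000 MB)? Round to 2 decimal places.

102.29 GB

2 h 24 min = 144 min = 8640 s
Audio: 224 kbps = 0.224 Mbps.
Sum of rendition bitrates: (40+0.224) + (25.89+0.224) + (16+0.224) + (8.6+0.224) + (3.1+0.224) = 94.710 Mbps.
× 8640 s = 818,294 Mb = 102,287 MB = 102.3 GB.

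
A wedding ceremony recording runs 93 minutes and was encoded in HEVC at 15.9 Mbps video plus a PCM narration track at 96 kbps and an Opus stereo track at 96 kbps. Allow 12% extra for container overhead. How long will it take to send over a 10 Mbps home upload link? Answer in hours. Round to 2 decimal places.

2.79 hours

93 min = 5580 s
Audio total: 96 + 96 = 192 kbps = 0.192 Mbps.
Total bitrate: 16.092 Mbps.
File: 16.092 Mbps × 5580 s = 89793.4 Mb.
With 12% container overhead: ×1.12. → 100568.6 Mb.
At 10 Mbps: 100568.6 / 10 = 10056.9 s ≈ 2.79 hours.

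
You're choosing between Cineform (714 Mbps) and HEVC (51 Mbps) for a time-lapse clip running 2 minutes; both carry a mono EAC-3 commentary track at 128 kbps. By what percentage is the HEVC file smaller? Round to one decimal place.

2 min = 120 s
Audio: 128 kbps = 0.128 Mbps.
Cineform: 714.128 Mbps × 120 s = 85695.4 Mb = 10.712 GB.
HEVC: 51.128 Mbps × 120 s = 6135.4 Mb = 0.767 GB.
Reduction: (1 − 0.767/10.712) × 100 = 92.84%.

92.8%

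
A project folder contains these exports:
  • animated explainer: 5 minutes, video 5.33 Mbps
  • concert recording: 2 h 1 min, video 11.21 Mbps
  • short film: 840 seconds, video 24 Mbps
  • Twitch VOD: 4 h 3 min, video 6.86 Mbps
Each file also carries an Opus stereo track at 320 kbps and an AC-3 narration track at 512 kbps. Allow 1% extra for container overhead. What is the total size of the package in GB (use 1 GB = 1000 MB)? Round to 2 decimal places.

Audio total: 320 + 512 = 832 kbps = 0.832 Mbps.
animated explainer: 6.162 Mbps × 300 s × 1.01 = 1867.1 Mb
concert recording: 12.042 Mbps × 7260 s × 1.01 = 88299.2 Mb
short film: 24.832 Mbps × 840 s × 1.01 = 21067.5 Mb
Twitch VOD: 7.692 Mbps × 14580 s × 1.01 = 113270.9 Mb
Total: 224504.6 Mb = 28063.1 MB.
= 28.06 GB.

28.06 GB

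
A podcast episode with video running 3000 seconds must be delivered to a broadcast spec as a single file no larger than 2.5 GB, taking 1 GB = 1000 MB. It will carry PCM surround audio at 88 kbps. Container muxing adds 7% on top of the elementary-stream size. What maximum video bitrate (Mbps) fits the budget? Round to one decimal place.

6.1 Mbps

Budget: 2.5 GB = 20000.0 Mb.
Stream payload after overhead: 20000.0 / 1.07 = 18691.6 Mb.
Total bitrate budget: 18691.6 Mb / 3000 s = 6.231 Mbps.
Audio: 88 kbps = 0.088 Mbps.
Video: 6.231 − 0.088 = 6.143 Mbps.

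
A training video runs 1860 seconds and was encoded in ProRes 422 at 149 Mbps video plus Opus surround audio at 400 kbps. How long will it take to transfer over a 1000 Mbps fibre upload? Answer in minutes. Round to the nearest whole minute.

Audio: 400 kbps = 0.400 Mbps.
Total bitrate: 149.400 Mbps.
File: 149.400 Mbps × 1860 s = 277884.0 Mb.
At 1000 Mbps: 277884.0 / 1000 = 277.9 s ≈ 4.63 minutes.

5 minutes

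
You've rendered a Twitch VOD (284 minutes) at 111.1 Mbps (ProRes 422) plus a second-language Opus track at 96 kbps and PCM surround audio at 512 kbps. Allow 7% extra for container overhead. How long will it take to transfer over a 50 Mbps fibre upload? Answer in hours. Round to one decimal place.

11.3 hours

284 min = 17040 s
Audio total: 96 + 512 = 608 kbps = 0.608 Mbps.
Total bitrate: 111.708 Mbps.
File: 111.708 Mbps × 17040 s = 1903504.3 Mb.
With 7% container overhead: ×1.07. → 2036749.6 Mb.
At 50 Mbps: 2036749.6 / 50 = 40735.0 s ≈ 11.3 hours.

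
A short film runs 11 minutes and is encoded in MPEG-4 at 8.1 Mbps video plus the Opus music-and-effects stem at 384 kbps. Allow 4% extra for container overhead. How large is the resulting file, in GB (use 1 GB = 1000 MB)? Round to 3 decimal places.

0.728 GB

11 min = 660 s
Audio: 384 kbps = 0.384 Mbps.
Total bitrate: 8.1 + 0.384 = 8.484 Mbps.
Stream data: 8.484 Mbps × 660 s = 5599.4 Mb.
With 4% container overhead: ×1.04.
5,823 Mb ÷ 8 = 727.9 MB → 0.7279 GB.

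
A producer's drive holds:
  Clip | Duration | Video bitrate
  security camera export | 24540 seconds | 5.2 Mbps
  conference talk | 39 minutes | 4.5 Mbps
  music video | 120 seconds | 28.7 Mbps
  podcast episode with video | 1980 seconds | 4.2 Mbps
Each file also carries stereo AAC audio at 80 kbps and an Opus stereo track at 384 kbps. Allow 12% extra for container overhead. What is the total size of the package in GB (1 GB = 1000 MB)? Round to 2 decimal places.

Audio total: 80 + 384 = 464 kbps = 0.464 Mbps.
security camera export: 5.664 Mbps × 24540 s × 1.12 = 155673.9 Mb
conference talk: 4.964 Mbps × 2340 s × 1.12 = 13009.7 Mb
music video: 29.164 Mbps × 120 s × 1.12 = 3919.6 Mb
podcast episode with video: 4.664 Mbps × 1980 s × 1.12 = 10342.9 Mb
Total: 182946.1 Mb = 22868.3 MB.
= 22.87 GB.

22.87 GB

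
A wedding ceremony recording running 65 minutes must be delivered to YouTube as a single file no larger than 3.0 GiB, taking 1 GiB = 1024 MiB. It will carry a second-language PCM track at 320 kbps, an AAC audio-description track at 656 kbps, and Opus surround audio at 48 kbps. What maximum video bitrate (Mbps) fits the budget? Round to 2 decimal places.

Budget: 3.0 GiB = 25769.8 Mb.
65 min = 3900 s
Total bitrate budget: 25769.8 Mb / 3900 s = 6.608 Mbps.
Audio total: 320 + 656 + 48 = 1024 kbps = 1.024 Mbps.
Video: 6.608 − 1.024 = 5.584 Mbps.

5.58 Mbps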